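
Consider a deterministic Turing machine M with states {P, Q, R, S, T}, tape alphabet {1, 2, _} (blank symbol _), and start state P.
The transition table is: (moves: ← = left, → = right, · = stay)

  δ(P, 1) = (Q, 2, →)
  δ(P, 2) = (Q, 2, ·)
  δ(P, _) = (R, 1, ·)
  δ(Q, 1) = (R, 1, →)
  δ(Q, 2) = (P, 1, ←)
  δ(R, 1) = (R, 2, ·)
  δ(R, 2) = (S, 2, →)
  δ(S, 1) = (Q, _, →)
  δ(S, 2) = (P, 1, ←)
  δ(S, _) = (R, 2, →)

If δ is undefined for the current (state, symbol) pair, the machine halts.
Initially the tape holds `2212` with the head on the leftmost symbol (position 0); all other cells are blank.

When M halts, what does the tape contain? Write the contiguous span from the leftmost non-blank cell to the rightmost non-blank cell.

P | _[2]212__   read 2 → write 2, move ·, go to Q
Q | _[2]212__   read 2 → write 1, move ←, go to P
P | [_]1212__   read _ → write 1, move ·, go to R
R | [1]1212__   read 1 → write 2, move ·, go to R
R | [2]1212__   read 2 → write 2, move →, go to S
S | 2[1]212__   read 1 → write _, move →, go to Q
Q | 2_[2]12__   read 2 → write 1, move ←, go to P
P | 2[_]112__   read _ → write 1, move ·, go to R
R | 2[1]112__   read 1 → write 2, move ·, go to R
R | 2[2]112__   read 2 → write 2, move →, go to S
S | 22[1]12__   read 1 → write _, move →, go to Q
Q | 22_[1]2__   read 1 → write 1, move →, go to R
R | 22_1[2]__   read 2 → write 2, move →, go to S
S | 22_12[_]_   read _ → write 2, move →, go to R
R | 22_122[_]
The non-blank tape span at halt is 22_122.

22_122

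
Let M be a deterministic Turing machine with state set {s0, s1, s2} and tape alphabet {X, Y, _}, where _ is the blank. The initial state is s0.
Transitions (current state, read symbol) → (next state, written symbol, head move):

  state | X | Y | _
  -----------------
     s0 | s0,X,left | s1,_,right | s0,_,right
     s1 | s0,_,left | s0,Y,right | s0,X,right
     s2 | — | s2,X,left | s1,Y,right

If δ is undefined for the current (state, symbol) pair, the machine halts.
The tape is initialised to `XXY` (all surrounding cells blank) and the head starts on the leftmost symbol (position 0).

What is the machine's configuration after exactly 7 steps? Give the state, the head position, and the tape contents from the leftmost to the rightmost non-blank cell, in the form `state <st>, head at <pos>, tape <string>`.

state s0, head at -1, tape XXY

state=s0 head=0 tape=_[X]XY   (s0,X)→(s0,X,left)
state=s0 head=-1 tape=[_]XXY   (s0,_)→(s0,_,right)
state=s0 head=0 tape=_[X]XY   (s0,X)→(s0,X,left)
state=s0 head=-1 tape=[_]XXY   (s0,_)→(s0,_,right)
state=s0 head=0 tape=_[X]XY   (s0,X)→(s0,X,left)
state=s0 head=-1 tape=[_]XXY   (s0,_)→(s0,_,right)
state=s0 head=0 tape=_[X]XY   (s0,X)→(s0,X,left)
state=s0 head=-1 tape=[_]XXY
After 7 steps: state s0, head at -1, tape XXY.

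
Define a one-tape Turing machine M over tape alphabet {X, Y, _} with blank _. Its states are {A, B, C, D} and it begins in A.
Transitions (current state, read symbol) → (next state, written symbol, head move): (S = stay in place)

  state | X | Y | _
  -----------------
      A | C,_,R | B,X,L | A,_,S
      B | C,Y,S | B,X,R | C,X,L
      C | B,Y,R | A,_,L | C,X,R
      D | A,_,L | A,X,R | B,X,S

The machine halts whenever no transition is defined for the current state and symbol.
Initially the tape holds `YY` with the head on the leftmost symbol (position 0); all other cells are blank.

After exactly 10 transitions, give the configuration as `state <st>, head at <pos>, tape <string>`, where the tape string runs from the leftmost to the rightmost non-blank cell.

A | ___[Y]Y   read Y → write X, move L, go to B
B | __[_]XY   read _ → write X, move L, go to C
C | _[_]XXY   read _ → write X, move R, go to C
C | _X[X]XY   read X → write Y, move R, go to B
B | _XY[X]Y   read X → write Y, move S, go to C
C | _XY[Y]Y   read Y → write _, move L, go to A
A | _X[Y]_Y   read Y → write X, move L, go to B
B | _[X]X_Y   read X → write Y, move S, go to C
C | _[Y]X_Y   read Y → write _, move L, go to A
A | [_]_X_Y   read _ → write _, move S, go to A
A | [_]_X_Y
After 10 steps: state A, head at -3, tape X_Y.

state A, head at -3, tape X_Y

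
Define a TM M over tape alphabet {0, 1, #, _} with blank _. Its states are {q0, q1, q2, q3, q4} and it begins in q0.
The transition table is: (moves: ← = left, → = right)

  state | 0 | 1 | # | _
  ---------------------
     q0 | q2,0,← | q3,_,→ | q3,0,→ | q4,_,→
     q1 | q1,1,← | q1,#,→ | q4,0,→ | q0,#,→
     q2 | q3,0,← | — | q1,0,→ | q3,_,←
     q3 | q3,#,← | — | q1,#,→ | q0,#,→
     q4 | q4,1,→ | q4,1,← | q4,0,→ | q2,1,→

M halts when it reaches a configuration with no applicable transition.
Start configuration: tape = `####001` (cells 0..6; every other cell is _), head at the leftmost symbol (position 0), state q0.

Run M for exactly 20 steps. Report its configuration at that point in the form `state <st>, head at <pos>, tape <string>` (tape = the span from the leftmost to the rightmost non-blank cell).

q0 | [#]###001   read # → write 0, move →, go to q3
q3 | 0[#]##001   read # → write #, move →, go to q1
q1 | 0#[#]#001   read # → write 0, move →, go to q4
q4 | 0#0[#]001   read # → write 0, move →, go to q4
q4 | 0#00[0]01   read 0 → write 1, move →, go to q4
q4 | 0#001[0]1   read 0 → write 1, move →, go to q4
q4 | 0#0011[1]   read 1 → write 1, move ←, go to q4
q4 | 0#001[1]1   read 1 → write 1, move ←, go to q4
q4 | 0#00[1]11   read 1 → write 1, move ←, go to q4
q4 | 0#0[0]111   read 0 → write 1, move →, go to q4
q4 | 0#01[1]11   read 1 → write 1, move ←, go to q4
q4 | 0#0[1]111   read 1 → write 1, move ←, go to q4
q4 | 0#[0]1111   read 0 → write 1, move →, go to q4
q4 | 0#1[1]111   read 1 → write 1, move ←, go to q4
q4 | 0#[1]1111   read 1 → write 1, move ←, go to q4
q4 | 0[#]11111   read # → write 0, move →, go to q4
q4 | 00[1]1111   read 1 → write 1, move ←, go to q4
q4 | 0[0]11111   read 0 → write 1, move →, go to q4
q4 | 01[1]1111   read 1 → write 1, move ←, go to q4
q4 | 0[1]11111   read 1 → write 1, move ←, go to q4
q4 | [0]111111
After 20 steps: state q4, head at 0, tape 0111111.

state q4, head at 0, tape 0111111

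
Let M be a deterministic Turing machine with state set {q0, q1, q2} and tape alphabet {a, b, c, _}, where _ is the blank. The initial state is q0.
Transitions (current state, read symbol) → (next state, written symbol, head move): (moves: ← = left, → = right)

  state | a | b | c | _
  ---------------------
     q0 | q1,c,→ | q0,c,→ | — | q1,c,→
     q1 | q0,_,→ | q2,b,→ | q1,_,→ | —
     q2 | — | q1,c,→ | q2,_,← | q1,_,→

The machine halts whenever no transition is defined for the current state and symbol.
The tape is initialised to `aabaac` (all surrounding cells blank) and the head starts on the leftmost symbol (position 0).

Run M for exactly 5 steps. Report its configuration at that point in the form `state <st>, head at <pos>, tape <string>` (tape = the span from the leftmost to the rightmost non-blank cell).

state=q0 head=0 tape=[a]abaac   (q0,a)→(q1,c,→)
state=q1 head=1 tape=c[a]baac   (q1,a)→(q0,_,→)
state=q0 head=2 tape=c_[b]aac   (q0,b)→(q0,c,→)
state=q0 head=3 tape=c_c[a]ac   (q0,a)→(q1,c,→)
state=q1 head=4 tape=c_cc[a]c   (q1,a)→(q0,_,→)
state=q0 head=5 tape=c_cc_[c]
After 5 steps: state q0, head at 5, tape c_cc_c.

state q0, head at 5, tape c_cc_c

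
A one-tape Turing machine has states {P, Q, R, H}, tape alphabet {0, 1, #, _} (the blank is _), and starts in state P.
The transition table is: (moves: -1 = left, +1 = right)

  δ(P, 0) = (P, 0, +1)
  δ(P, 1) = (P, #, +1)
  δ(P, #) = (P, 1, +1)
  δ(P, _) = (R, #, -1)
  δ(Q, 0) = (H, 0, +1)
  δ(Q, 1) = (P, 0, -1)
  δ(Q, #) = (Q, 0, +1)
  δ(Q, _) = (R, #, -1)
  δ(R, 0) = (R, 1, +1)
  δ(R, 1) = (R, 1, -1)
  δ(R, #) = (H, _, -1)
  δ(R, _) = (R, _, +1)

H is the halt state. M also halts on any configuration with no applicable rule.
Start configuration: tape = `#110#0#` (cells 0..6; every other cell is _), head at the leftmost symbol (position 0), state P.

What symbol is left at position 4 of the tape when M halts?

P | [#]110#0#_   read # → write 1, move +1, go to P
P | 1[1]10#0#_   read 1 → write #, move +1, go to P
P | 1#[1]0#0#_   read 1 → write #, move +1, go to P
P | 1##[0]#0#_   read 0 → write 0, move +1, go to P
P | 1##0[#]0#_   read # → write 1, move +1, go to P
P | 1##01[0]#_   read 0 → write 0, move +1, go to P
P | 1##010[#]_   read # → write 1, move +1, go to P
P | 1##0101[_]   read _ → write #, move -1, go to R
R | 1##010[1]#   read 1 → write 1, move -1, go to R
R | 1##01[0]1#   read 0 → write 1, move +1, go to R
R | 1##011[1]#   read 1 → write 1, move -1, go to R
R | 1##01[1]1#   read 1 → write 1, move -1, go to R
R | 1##0[1]11#   read 1 → write 1, move -1, go to R
R | 1##[0]111#   read 0 → write 1, move +1, go to R
R | 1##1[1]11#   read 1 → write 1, move -1, go to R
R | 1##[1]111#   read 1 → write 1, move -1, go to R
R | 1#[#]1111#   read # → write _, move -1, go to H
H | 1[#]_1111#
Cell 4 holds 1 when M halts.

1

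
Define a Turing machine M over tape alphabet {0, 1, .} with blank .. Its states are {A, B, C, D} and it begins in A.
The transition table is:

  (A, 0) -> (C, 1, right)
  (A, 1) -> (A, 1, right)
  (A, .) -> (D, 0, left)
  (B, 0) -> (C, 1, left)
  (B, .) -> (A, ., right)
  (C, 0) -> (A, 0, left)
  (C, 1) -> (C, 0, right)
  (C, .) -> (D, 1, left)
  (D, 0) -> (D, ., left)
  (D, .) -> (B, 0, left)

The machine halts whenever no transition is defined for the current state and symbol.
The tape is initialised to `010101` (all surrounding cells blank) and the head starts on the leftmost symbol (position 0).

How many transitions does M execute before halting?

16

A | [0]10101.   read 0 → write 1, move right, go to C
C | 1[1]0101.   read 1 → write 0, move right, go to C
C | 10[0]101.   read 0 → write 0, move left, go to A
A | 1[0]0101.   read 0 → write 1, move right, go to C
C | 11[0]101.   read 0 → write 0, move left, go to A
A | 1[1]0101.   read 1 → write 1, move right, go to A
A | 11[0]101.   read 0 → write 1, move right, go to C
C | 111[1]01.   read 1 → write 0, move right, go to C
C | 1110[0]1.   read 0 → write 0, move left, go to A
A | 111[0]01.   read 0 → write 1, move right, go to C
C | 1111[0]1.   read 0 → write 0, move left, go to A
A | 111[1]01.   read 1 → write 1, move right, go to A
A | 1111[0]1.   read 0 → write 1, move right, go to C
C | 11111[1].   read 1 → write 0, move right, go to C
C | 111110[.]   read . → write 1, move left, go to D
D | 11111[0]1   read 0 → write ., move left, go to D
D | 1111[1].1
M halts after 16 transitions.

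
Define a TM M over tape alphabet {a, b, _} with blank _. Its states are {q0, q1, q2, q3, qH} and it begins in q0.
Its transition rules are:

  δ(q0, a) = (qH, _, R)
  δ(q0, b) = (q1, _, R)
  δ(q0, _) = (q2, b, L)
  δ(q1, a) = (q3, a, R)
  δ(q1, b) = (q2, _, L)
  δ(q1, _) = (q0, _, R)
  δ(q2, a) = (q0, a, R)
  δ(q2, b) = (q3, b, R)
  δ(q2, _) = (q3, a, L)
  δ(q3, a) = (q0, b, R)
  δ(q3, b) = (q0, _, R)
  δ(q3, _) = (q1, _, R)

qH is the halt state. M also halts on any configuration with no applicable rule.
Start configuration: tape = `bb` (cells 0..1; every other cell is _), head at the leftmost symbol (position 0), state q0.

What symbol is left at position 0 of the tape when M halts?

q0 | _[b]b___   read b → write _, move R, go to q1
q1 | __[b]___   read b → write _, move L, go to q2
q2 | _[_]____   read _ → write a, move L, go to q3
q3 | [_]a____   read _ → write _, move R, go to q1
q1 | _[a]____   read a → write a, move R, go to q3
q3 | _a[_]___   read _ → write _, move R, go to q1
q1 | _a_[_]__   read _ → write _, move R, go to q0
q0 | _a__[_]_   read _ → write b, move L, go to q2
q2 | _a_[_]b_   read _ → write a, move L, go to q3
q3 | _a[_]ab_   read _ → write _, move R, go to q1
q1 | _a_[a]b_   read a → write a, move R, go to q3
q3 | _a_a[b]_   read b → write _, move R, go to q0
q0 | _a_a_[_]   read _ → write b, move L, go to q2
q2 | _a_a[_]b   read _ → write a, move L, go to q3
q3 | _a_[a]ab   read a → write b, move R, go to q0
q0 | _a_b[a]b   read a → write _, move R, go to qH
qH | _a_b_[b]
Cell 0 holds a when M halts.

a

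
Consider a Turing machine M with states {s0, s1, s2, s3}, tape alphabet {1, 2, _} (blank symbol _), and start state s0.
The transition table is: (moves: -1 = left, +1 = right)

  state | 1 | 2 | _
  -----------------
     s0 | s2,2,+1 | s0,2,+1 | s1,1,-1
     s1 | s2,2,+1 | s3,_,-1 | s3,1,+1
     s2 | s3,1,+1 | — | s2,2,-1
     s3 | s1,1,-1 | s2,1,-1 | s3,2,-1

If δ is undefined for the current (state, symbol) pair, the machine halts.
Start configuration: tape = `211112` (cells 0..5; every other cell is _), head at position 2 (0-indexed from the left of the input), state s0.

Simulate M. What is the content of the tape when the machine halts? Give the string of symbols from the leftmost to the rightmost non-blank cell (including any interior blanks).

2121_12

s0 | 21[1]112_   read 1 → write 2, move +1, go to s2
s2 | 212[1]12_   read 1 → write 1, move +1, go to s3
s3 | 2121[1]2_   read 1 → write 1, move -1, go to s1
s1 | 212[1]12_   read 1 → write 2, move +1, go to s2
s2 | 2122[1]2_   read 1 → write 1, move +1, go to s3
s3 | 21221[2]_   read 2 → write 1, move -1, go to s2
s2 | 2122[1]1_   read 1 → write 1, move +1, go to s3
s3 | 21221[1]_   read 1 → write 1, move -1, go to s1
s1 | 2122[1]1_   read 1 → write 2, move +1, go to s2
s2 | 21222[1]_   read 1 → write 1, move +1, go to s3
s3 | 212221[_]   read _ → write 2, move -1, go to s3
s3 | 21222[1]2   read 1 → write 1, move -1, go to s1
s1 | 2122[2]12   read 2 → write _, move -1, go to s3
s3 | 212[2]_12   read 2 → write 1, move -1, go to s2
s2 | 21[2]1_12
The non-blank tape span at halt is 2121_12.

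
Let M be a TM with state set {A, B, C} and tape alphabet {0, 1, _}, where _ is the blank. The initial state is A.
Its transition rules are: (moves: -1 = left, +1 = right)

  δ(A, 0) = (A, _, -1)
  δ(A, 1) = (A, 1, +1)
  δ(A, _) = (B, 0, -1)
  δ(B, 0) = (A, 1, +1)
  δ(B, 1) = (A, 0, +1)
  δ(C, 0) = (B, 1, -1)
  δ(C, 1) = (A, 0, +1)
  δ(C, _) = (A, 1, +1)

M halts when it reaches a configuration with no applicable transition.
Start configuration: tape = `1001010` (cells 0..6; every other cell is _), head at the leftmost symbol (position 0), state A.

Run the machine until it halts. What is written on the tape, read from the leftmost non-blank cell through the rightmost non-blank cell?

A | __[1]001010   read 1 → write 1, move +1, go to A
A | __1[0]01010   read 0 → write _, move -1, go to A
A | __[1]_01010   read 1 → write 1, move +1, go to A
A | __1[_]01010   read _ → write 0, move -1, go to B
B | __[1]001010   read 1 → write 0, move +1, go to A
A | __0[0]01010   read 0 → write _, move -1, go to A
A | __[0]_01010   read 0 → write _, move -1, go to A
A | _[_]__01010   read _ → write 0, move -1, go to B
B | [_]0__01010
The non-blank tape span at halt is 0__01010.

0__01010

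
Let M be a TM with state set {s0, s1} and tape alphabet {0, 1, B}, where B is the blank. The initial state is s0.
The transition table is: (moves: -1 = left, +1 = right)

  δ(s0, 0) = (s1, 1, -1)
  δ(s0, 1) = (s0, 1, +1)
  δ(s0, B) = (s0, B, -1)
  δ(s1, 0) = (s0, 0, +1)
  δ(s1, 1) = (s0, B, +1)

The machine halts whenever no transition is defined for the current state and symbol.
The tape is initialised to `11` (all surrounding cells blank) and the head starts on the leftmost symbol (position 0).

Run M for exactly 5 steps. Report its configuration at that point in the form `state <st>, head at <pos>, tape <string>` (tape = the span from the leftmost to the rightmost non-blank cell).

state s0, head at 1, tape 11

state=s0 head=0 tape=[1]1B   (s0,1)→(s0,1,+1)
state=s0 head=1 tape=1[1]B   (s0,1)→(s0,1,+1)
state=s0 head=2 tape=11[B]   (s0,B)→(s0,B,-1)
state=s0 head=1 tape=1[1]B   (s0,1)→(s0,1,+1)
state=s0 head=2 tape=11[B]   (s0,B)→(s0,B,-1)
state=s0 head=1 tape=1[1]B
After 5 steps: state s0, head at 1, tape 11.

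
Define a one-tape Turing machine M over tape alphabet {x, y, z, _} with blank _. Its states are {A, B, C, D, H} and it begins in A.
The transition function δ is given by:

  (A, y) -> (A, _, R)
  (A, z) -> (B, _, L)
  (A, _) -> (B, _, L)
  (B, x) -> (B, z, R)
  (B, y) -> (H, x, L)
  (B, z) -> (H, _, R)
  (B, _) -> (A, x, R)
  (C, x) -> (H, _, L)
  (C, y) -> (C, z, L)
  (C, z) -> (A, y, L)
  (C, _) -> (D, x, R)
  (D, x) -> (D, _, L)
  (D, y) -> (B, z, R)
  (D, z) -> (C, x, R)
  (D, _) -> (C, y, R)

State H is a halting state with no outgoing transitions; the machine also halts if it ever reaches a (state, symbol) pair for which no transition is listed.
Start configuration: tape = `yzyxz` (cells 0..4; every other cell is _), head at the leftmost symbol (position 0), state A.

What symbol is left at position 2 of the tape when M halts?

A | [y]zyxz   read y → write _, move R, go to A
A | _[z]yxz   read z → write _, move L, go to B
B | [_]_yxz   read _ → write x, move R, go to A
A | x[_]yxz   read _ → write _, move L, go to B
B | [x]_yxz   read x → write z, move R, go to B
B | z[_]yxz   read _ → write x, move R, go to A
A | zx[y]xz   read y → write _, move R, go to A
A | zx_[x]z
Cell 2 holds _ when M halts.

_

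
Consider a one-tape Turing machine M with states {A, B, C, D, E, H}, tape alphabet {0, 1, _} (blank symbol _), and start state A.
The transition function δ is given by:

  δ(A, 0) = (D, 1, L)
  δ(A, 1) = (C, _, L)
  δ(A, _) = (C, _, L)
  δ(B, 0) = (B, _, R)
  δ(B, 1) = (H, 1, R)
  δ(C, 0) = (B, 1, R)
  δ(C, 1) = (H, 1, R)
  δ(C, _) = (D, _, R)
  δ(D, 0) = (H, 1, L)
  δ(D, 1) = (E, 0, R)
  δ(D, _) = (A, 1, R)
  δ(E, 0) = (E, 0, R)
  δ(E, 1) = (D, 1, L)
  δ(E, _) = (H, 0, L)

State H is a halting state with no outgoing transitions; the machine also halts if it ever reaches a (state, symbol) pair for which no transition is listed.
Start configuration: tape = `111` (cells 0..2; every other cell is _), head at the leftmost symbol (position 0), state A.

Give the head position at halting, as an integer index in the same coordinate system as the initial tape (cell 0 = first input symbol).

1

state=A head=0 tape=_[1]11   (A,1)→(C,_,L)
state=C head=-1 tape=[_]_11   (C,_)→(D,_,R)
state=D head=0 tape=_[_]11   (D,_)→(A,1,R)
state=A head=1 tape=_1[1]1   (A,1)→(C,_,L)
state=C head=0 tape=_[1]_1   (C,1)→(H,1,R)
state=H head=1 tape=_1[_]1
At halt the head is at cell 1.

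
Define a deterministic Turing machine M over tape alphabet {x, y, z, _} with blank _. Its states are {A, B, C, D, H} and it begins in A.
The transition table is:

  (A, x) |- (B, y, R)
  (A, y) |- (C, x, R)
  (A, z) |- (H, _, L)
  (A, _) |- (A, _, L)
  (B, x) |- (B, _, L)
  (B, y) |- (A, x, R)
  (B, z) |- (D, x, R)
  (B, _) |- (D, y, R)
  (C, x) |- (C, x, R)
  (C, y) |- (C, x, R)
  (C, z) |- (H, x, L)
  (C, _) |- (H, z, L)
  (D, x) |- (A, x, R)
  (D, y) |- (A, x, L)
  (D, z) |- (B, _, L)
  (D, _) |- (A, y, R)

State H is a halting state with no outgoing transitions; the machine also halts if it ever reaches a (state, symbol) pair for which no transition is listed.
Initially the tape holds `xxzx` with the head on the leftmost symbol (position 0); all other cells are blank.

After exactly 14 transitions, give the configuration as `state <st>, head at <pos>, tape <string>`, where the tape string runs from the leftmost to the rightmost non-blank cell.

state B, head at 4, tape yyyy

A | [x]xzx_   read x → write y, move R, go to B
B | y[x]zx_   read x → write _, move L, go to B
B | [y]_zx_   read y → write x, move R, go to A
A | x[_]zx_   read _ → write _, move L, go to A
A | [x]_zx_   read x → write y, move R, go to B
B | y[_]zx_   read _ → write y, move R, go to D
D | yy[z]x_   read z → write _, move L, go to B
B | y[y]_x_   read y → write x, move R, go to A
A | yx[_]x_   read _ → write _, move L, go to A
A | y[x]_x_   read x → write y, move R, go to B
B | yy[_]x_   read _ → write y, move R, go to D
D | yyy[x]_   read x → write x, move R, go to A
A | yyyx[_]   read _ → write _, move L, go to A
A | yyy[x]_   read x → write y, move R, go to B
B | yyyy[_]
After 14 steps: state B, head at 4, tape yyyy.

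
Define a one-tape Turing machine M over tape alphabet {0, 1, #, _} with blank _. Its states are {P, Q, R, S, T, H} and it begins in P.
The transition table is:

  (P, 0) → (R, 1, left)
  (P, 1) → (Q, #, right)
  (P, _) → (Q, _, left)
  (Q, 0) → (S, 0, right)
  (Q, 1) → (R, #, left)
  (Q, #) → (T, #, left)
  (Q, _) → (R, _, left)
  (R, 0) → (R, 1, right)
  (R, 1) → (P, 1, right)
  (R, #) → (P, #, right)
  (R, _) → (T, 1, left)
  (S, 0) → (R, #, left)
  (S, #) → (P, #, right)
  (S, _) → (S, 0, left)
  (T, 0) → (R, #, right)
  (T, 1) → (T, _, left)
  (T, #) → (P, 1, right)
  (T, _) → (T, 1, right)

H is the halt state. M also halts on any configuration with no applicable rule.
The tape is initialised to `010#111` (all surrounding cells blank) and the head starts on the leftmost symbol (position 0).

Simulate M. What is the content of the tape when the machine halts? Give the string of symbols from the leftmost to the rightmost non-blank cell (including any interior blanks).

1111111####1

state=P head=0 tape=_____[0]10#111   (P,0)→(R,1,left)
state=R head=-1 tape=____[_]110#111   (R,_)→(T,1,left)
state=T head=-2 tape=___[_]1110#111   (T,_)→(T,1,right)
state=T head=-1 tape=___1[1]110#111   (T,1)→(T,_,left)
state=T head=-2 tape=___[1]_110#111   (T,1)→(T,_,left)
state=T head=-3 tape=__[_]__110#111   (T,_)→(T,1,right)
state=T head=-2 tape=__1[_]_110#111   (T,_)→(T,1,right)
state=T head=-1 tape=__11[_]110#111   (T,_)→(T,1,right)
state=T head=0 tape=__111[1]10#111   (T,1)→(T,_,left)
state=T head=-1 tape=__11[1]_10#111   (T,1)→(T,_,left)
state=T head=-2 tape=__1[1]__10#111   (T,1)→(T,_,left)
state=T head=-3 tape=__[1]___10#111   (T,1)→(T,_,left)
state=T head=-4 tape=_[_]____10#111   (T,_)→(T,1,right)
state=T head=-3 tape=_1[_]___10#111   (T,_)→(T,1,right)
state=T head=-2 tape=_11[_]__10#111   (T,_)→(T,1,right)
state=T head=-1 tape=_111[_]_10#111   (T,_)→(T,1,right)
state=T head=0 tape=_1111[_]10#111   (T,_)→(T,1,right)
state=T head=1 tape=_11111[1]0#111   (T,1)→(T,_,left)
state=T head=0 tape=_1111[1]_0#111   (T,1)→(T,_,left)
state=T head=-1 tape=_111[1]__0#111   (T,1)→(T,_,left)
state=T head=-2 tape=_11[1]___0#111   (T,1)→(T,_,left)
state=T head=-3 tape=_1[1]____0#111   (T,1)→(T,_,left)
state=T head=-4 tape=_[1]_____0#111   (T,1)→(T,_,left)
state=T head=-5 tape=[_]______0#111   (T,_)→(T,1,right)
state=T head=-4 tape=1[_]_____0#111   (T,_)→(T,1,right)
state=T head=-3 tape=11[_]____0#111   (T,_)→(T,1,right)
state=T head=-2 tape=111[_]___0#111   (T,_)→(T,1,right)
state=T head=-1 tape=1111[_]__0#111   (T,_)→(T,1,right)
state=T head=0 tape=11111[_]_0#111   (T,_)→(T,1,right)
state=T head=1 tape=111111[_]0#111   (T,_)→(T,1,right)
state=T head=2 tape=1111111[0]#111   (T,0)→(R,#,right)
state=R head=3 tape=1111111#[#]111   (R,#)→(P,#,right)
state=P head=4 tape=1111111##[1]11   (P,1)→(Q,#,right)
state=Q head=5 tape=1111111###[1]1   (Q,1)→(R,#,left)
state=R head=4 tape=1111111##[#]#1   (R,#)→(P,#,right)
state=P head=5 tape=1111111###[#]1
The non-blank tape span at halt is 1111111####1.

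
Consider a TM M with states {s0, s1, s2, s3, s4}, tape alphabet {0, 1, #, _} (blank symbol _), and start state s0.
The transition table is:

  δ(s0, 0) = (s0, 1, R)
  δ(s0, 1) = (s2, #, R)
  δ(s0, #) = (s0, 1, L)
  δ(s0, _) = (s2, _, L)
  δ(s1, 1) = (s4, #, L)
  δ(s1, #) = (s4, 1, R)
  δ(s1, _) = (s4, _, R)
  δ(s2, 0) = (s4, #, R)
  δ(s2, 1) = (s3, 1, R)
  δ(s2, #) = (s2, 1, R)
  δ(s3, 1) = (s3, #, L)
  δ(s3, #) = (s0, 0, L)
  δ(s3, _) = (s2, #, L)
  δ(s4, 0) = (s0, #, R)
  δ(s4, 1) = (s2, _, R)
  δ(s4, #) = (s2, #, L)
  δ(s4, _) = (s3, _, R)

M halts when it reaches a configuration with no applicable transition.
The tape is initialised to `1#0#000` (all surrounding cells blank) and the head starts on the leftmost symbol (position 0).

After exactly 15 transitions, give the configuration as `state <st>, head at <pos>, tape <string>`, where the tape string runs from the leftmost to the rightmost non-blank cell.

state=s0 head=0 tape=[1]#0#000_   (s0,1)→(s2,#,R)
state=s2 head=1 tape=#[#]0#000_   (s2,#)→(s2,1,R)
state=s2 head=2 tape=#1[0]#000_   (s2,0)→(s4,#,R)
state=s4 head=3 tape=#1#[#]000_   (s4,#)→(s2,#,L)
state=s2 head=2 tape=#1[#]#000_   (s2,#)→(s2,1,R)
state=s2 head=3 tape=#11[#]000_   (s2,#)→(s2,1,R)
state=s2 head=4 tape=#111[0]00_   (s2,0)→(s4,#,R)
state=s4 head=5 tape=#111#[0]0_   (s4,0)→(s0,#,R)
state=s0 head=6 tape=#111##[0]_   (s0,0)→(s0,1,R)
state=s0 head=7 tape=#111##1[_]   (s0,_)→(s2,_,L)
state=s2 head=6 tape=#111##[1]_   (s2,1)→(s3,1,R)
state=s3 head=7 tape=#111##1[_]   (s3,_)→(s2,#,L)
state=s2 head=6 tape=#111##[1]#   (s2,1)→(s3,1,R)
state=s3 head=7 tape=#111##1[#]   (s3,#)→(s0,0,L)
state=s0 head=6 tape=#111##[1]0   (s0,1)→(s2,#,R)
state=s2 head=7 tape=#111###[0]
After 15 steps: state s2, head at 7, tape #111###0.

state s2, head at 7, tape #111###0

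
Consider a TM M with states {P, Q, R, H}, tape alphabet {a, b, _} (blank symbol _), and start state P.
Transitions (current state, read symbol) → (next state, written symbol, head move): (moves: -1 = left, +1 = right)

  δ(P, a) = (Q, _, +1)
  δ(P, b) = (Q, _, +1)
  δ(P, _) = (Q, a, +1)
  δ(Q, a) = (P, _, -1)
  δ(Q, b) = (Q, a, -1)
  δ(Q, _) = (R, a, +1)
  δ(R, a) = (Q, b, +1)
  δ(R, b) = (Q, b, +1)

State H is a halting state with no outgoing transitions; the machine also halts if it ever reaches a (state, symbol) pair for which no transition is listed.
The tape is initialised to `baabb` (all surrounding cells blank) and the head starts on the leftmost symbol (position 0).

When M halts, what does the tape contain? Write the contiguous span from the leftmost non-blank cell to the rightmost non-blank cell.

a_aba

P | [b]aabb__   read b → write _, move +1, go to Q
Q | _[a]abb__   read a → write _, move -1, go to P
P | [_]_abb__   read _ → write a, move +1, go to Q
Q | a[_]abb__   read _ → write a, move +1, go to R
R | aa[a]bb__   read a → write b, move +1, go to Q
Q | aab[b]b__   read b → write a, move -1, go to Q
Q | aa[b]ab__   read b → write a, move -1, go to Q
Q | a[a]aab__   read a → write _, move -1, go to P
P | [a]_aab__   read a → write _, move +1, go to Q
Q | _[_]aab__   read _ → write a, move +1, go to R
R | _a[a]ab__   read a → write b, move +1, go to Q
Q | _ab[a]b__   read a → write _, move -1, go to P
P | _a[b]_b__   read b → write _, move +1, go to Q
Q | _a_[_]b__   read _ → write a, move +1, go to R
R | _a_a[b]__   read b → write b, move +1, go to Q
Q | _a_ab[_]_   read _ → write a, move +1, go to R
R | _a_aba[_]
The non-blank tape span at halt is a_aba.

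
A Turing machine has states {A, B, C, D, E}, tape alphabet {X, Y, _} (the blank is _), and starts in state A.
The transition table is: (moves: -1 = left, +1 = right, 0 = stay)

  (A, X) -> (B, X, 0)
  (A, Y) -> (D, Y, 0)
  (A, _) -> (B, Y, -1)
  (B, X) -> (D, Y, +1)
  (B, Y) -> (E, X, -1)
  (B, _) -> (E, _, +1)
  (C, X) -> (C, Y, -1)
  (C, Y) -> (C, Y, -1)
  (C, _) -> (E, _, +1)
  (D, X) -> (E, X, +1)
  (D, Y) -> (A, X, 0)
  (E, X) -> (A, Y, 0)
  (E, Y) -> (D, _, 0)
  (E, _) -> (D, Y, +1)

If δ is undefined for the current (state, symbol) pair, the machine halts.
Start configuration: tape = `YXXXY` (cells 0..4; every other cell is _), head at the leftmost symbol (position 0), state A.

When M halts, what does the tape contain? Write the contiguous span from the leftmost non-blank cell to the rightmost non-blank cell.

A | [Y]XXXY   read Y → write Y, move 0, go to D
D | [Y]XXXY   read Y → write X, move 0, go to A
A | [X]XXXY   read X → write X, move 0, go to B
B | [X]XXXY   read X → write Y, move +1, go to D
D | Y[X]XXY   read X → write X, move +1, go to E
E | YX[X]XY   read X → write Y, move 0, go to A
A | YX[Y]XY   read Y → write Y, move 0, go to D
D | YX[Y]XY   read Y → write X, move 0, go to A
A | YX[X]XY   read X → write X, move 0, go to B
B | YX[X]XY   read X → write Y, move +1, go to D
D | YXY[X]Y   read X → write X, move +1, go to E
E | YXYX[Y]   read Y → write _, move 0, go to D
D | YXYX[_]
The non-blank tape span at halt is YXYX.

YXYX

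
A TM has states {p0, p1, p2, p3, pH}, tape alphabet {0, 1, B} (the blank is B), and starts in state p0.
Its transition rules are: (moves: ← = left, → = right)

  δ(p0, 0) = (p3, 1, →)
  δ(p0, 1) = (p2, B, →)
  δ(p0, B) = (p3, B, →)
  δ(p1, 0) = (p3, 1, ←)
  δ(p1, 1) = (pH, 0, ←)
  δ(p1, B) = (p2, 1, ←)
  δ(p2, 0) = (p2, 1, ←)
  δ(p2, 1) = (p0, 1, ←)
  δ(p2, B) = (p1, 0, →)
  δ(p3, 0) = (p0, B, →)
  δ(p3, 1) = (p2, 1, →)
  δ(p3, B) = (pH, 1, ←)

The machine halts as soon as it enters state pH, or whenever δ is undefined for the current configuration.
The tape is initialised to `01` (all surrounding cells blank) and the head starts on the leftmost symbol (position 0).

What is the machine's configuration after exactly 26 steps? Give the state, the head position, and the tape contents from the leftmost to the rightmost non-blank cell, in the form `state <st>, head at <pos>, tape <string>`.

state p2, head at 4, tape 111

state=p0 head=0 tape=[0]1BBBB   (p0,0)→(p3,1,→)
state=p3 head=1 tape=1[1]BBBB   (p3,1)→(p2,1,→)
state=p2 head=2 tape=11[B]BBB   (p2,B)→(p1,0,→)
state=p1 head=3 tape=110[B]BB   (p1,B)→(p2,1,←)
state=p2 head=2 tape=11[0]1BB   (p2,0)→(p2,1,←)
state=p2 head=1 tape=1[1]11BB   (p2,1)→(p0,1,←)
state=p0 head=0 tape=[1]111BB   (p0,1)→(p2,B,→)
state=p2 head=1 tape=B[1]11BB   (p2,1)→(p0,1,←)
state=p0 head=0 tape=[B]111BB   (p0,B)→(p3,B,→)
state=p3 head=1 tape=B[1]11BB   (p3,1)→(p2,1,→)
state=p2 head=2 tape=B1[1]1BB   (p2,1)→(p0,1,←)
state=p0 head=1 tape=B[1]11BB   (p0,1)→(p2,B,→)
state=p2 head=2 tape=BB[1]1BB   (p2,1)→(p0,1,←)
state=p0 head=1 tape=B[B]11BB   (p0,B)→(p3,B,→)
state=p3 head=2 tape=BB[1]1BB   (p3,1)→(p2,1,→)
state=p2 head=3 tape=BB1[1]BB   (p2,1)→(p0,1,←)
state=p0 head=2 tape=BB[1]1BB   (p0,1)→(p2,B,→)
state=p2 head=3 tape=BBB[1]BB   (p2,1)→(p0,1,←)
state=p0 head=2 tape=BB[B]1BB   (p0,B)→(p3,B,→)
state=p3 head=3 tape=BBB[1]BB   (p3,1)→(p2,1,→)
state=p2 head=4 tape=BBB1[B]B   (p2,B)→(p1,0,→)
state=p1 head=5 tape=BBB10[B]   (p1,B)→(p2,1,←)
state=p2 head=4 tape=BBB1[0]1   (p2,0)→(p2,1,←)
state=p2 head=3 tape=BBB[1]11   (p2,1)→(p0,1,←)
state=p0 head=2 tape=BB[B]111   (p0,B)→(p3,B,→)
state=p3 head=3 tape=BBB[1]11   (p3,1)→(p2,1,→)
state=p2 head=4 tape=BBB1[1]1
After 26 steps: state p2, head at 4, tape 111.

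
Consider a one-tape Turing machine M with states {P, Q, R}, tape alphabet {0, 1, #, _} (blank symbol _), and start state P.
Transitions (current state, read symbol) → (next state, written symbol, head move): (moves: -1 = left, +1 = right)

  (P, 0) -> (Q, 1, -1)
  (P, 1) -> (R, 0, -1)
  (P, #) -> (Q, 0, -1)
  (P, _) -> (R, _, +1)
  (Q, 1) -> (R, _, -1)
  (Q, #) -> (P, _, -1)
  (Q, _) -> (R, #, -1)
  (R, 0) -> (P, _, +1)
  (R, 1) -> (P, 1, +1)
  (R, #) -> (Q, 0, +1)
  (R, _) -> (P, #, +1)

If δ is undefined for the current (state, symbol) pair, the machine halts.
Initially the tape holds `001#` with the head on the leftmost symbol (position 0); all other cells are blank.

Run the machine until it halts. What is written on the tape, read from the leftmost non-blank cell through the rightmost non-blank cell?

00101#

P | ___[0]01#   read 0 → write 1, move -1, go to Q
Q | __[_]101#   read _ → write #, move -1, go to R
R | _[_]#101#   read _ → write #, move +1, go to P
P | _#[#]101#   read # → write 0, move -1, go to Q
Q | _[#]0101#   read # → write _, move -1, go to P
P | [_]_0101#   read _ → write _, move +1, go to R
R | _[_]0101#   read _ → write #, move +1, go to P
P | _#[0]101#   read 0 → write 1, move -1, go to Q
Q | _[#]1101#   read # → write _, move -1, go to P
P | [_]_1101#   read _ → write _, move +1, go to R
R | _[_]1101#   read _ → write #, move +1, go to P
P | _#[1]101#   read 1 → write 0, move -1, go to R
R | _[#]0101#   read # → write 0, move +1, go to Q
Q | _0[0]101#
The non-blank tape span at halt is 00101#.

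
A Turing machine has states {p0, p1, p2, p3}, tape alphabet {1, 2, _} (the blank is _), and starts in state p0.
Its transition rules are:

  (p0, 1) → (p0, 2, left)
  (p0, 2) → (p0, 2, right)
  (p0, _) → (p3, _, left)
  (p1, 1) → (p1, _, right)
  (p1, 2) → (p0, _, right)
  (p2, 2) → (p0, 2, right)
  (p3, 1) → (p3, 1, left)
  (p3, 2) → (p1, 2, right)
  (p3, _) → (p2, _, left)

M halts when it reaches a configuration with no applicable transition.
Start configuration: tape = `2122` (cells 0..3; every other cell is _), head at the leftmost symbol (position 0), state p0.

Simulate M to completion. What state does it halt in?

p1

state=p0 head=0 tape=[2]122_   (p0,2)→(p0,2,right)
state=p0 head=1 tape=2[1]22_   (p0,1)→(p0,2,left)
state=p0 head=0 tape=[2]222_   (p0,2)→(p0,2,right)
state=p0 head=1 tape=2[2]22_   (p0,2)→(p0,2,right)
state=p0 head=2 tape=22[2]2_   (p0,2)→(p0,2,right)
state=p0 head=3 tape=222[2]_   (p0,2)→(p0,2,right)
state=p0 head=4 tape=2222[_]   (p0,_)→(p3,_,left)
state=p3 head=3 tape=222[2]_   (p3,2)→(p1,2,right)
state=p1 head=4 tape=2222[_]
No transition is defined for (p1, _); M halts in state p1.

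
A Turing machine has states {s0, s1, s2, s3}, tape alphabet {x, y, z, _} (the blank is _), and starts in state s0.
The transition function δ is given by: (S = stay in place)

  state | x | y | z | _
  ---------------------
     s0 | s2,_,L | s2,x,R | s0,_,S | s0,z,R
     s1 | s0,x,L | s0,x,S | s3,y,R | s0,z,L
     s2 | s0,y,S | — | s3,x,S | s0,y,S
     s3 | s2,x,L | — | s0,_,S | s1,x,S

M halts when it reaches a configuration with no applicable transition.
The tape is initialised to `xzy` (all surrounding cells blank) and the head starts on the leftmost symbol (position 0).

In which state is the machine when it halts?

s2

state=s0 head=0 tape=_[x]zy   (s0,x)→(s2,_,L)
state=s2 head=-1 tape=[_]_zy   (s2,_)→(s0,y,S)
state=s0 head=-1 tape=[y]_zy   (s0,y)→(s2,x,R)
state=s2 head=0 tape=x[_]zy   (s2,_)→(s0,y,S)
state=s0 head=0 tape=x[y]zy   (s0,y)→(s2,x,R)
state=s2 head=1 tape=xx[z]y   (s2,z)→(s3,x,S)
state=s3 head=1 tape=xx[x]y   (s3,x)→(s2,x,L)
state=s2 head=0 tape=x[x]xy   (s2,x)→(s0,y,S)
state=s0 head=0 tape=x[y]xy   (s0,y)→(s2,x,R)
state=s2 head=1 tape=xx[x]y   (s2,x)→(s0,y,S)
state=s0 head=1 tape=xx[y]y   (s0,y)→(s2,x,R)
state=s2 head=2 tape=xxx[y]
No transition is defined for (s2, y); M halts in state s2.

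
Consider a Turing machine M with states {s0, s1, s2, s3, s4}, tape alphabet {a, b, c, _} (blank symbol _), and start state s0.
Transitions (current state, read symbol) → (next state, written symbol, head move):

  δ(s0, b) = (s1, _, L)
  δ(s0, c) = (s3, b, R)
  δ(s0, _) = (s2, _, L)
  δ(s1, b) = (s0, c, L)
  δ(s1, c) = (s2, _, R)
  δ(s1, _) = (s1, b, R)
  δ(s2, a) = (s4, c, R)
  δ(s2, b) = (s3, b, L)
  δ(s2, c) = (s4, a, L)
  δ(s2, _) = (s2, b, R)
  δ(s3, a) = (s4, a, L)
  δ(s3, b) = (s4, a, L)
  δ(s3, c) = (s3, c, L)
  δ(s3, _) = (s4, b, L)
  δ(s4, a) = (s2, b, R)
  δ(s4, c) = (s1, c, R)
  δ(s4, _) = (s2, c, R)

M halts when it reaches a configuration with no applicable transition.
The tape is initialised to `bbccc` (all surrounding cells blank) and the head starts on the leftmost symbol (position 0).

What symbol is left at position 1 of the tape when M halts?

state=s0 head=0 tape=___[b]bccc   (s0,b)→(s1,_,L)
state=s1 head=-1 tape=__[_]_bccc   (s1,_)→(s1,b,R)
state=s1 head=0 tape=__b[_]bccc   (s1,_)→(s1,b,R)
state=s1 head=1 tape=__bb[b]ccc   (s1,b)→(s0,c,L)
state=s0 head=0 tape=__b[b]cccc   (s0,b)→(s1,_,L)
state=s1 head=-1 tape=__[b]_cccc   (s1,b)→(s0,c,L)
state=s0 head=-2 tape=_[_]c_cccc   (s0,_)→(s2,_,L)
state=s2 head=-3 tape=[_]_c_cccc   (s2,_)→(s2,b,R)
state=s2 head=-2 tape=b[_]c_cccc   (s2,_)→(s2,b,R)
state=s2 head=-1 tape=bb[c]_cccc   (s2,c)→(s4,a,L)
state=s4 head=-2 tape=b[b]a_cccc
Cell 1 holds c when M halts.

c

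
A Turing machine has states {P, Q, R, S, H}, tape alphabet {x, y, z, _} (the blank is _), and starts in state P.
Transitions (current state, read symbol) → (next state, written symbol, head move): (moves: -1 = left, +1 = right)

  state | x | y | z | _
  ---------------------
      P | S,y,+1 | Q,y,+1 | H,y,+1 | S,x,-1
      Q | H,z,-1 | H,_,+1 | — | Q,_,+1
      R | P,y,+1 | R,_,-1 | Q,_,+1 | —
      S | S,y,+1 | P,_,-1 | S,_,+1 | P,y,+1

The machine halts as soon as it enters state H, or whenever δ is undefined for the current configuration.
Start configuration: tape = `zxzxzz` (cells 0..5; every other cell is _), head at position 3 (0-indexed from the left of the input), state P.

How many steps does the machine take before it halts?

17

state=P head=3 tape=zxz[x]zz____   (P,x)→(S,y,+1)
state=S head=4 tape=zxzy[z]z____   (S,z)→(S,_,+1)
state=S head=5 tape=zxzy_[z]____   (S,z)→(S,_,+1)
state=S head=6 tape=zxzy__[_]___   (S,_)→(P,y,+1)
state=P head=7 tape=zxzy__y[_]__   (P,_)→(S,x,-1)
state=S head=6 tape=zxzy__[y]x__   (S,y)→(P,_,-1)
state=P head=5 tape=zxzy_[_]_x__   (P,_)→(S,x,-1)
state=S head=4 tape=zxzy[_]x_x__   (S,_)→(P,y,+1)
state=P head=5 tape=zxzyy[x]_x__   (P,x)→(S,y,+1)
state=S head=6 tape=zxzyyy[_]x__   (S,_)→(P,y,+1)
state=P head=7 tape=zxzyyyy[x]__   (P,x)→(S,y,+1)
state=S head=8 tape=zxzyyyyy[_]_   (S,_)→(P,y,+1)
state=P head=9 tape=zxzyyyyyy[_]   (P,_)→(S,x,-1)
state=S head=8 tape=zxzyyyyy[y]x   (S,y)→(P,_,-1)
state=P head=7 tape=zxzyyyy[y]_x   (P,y)→(Q,y,+1)
state=Q head=8 tape=zxzyyyyy[_]x   (Q,_)→(Q,_,+1)
state=Q head=9 tape=zxzyyyyy_[x]   (Q,x)→(H,z,-1)
state=H head=8 tape=zxzyyyyy[_]z
M halts after 17 transitions.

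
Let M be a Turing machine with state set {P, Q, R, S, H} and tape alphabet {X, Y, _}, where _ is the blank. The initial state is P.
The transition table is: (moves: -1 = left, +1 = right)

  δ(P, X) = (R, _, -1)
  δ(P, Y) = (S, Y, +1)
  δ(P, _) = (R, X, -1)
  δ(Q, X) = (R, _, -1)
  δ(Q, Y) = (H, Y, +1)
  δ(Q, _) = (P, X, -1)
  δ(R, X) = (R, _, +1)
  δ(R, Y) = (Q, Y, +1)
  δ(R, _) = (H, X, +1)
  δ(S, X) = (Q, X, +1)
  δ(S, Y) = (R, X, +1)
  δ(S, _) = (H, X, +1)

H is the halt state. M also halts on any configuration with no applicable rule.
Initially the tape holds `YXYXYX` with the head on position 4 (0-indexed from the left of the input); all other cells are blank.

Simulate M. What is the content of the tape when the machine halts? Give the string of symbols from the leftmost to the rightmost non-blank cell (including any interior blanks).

state=P head=4 tape=YXYX[Y]X__   (P,Y)→(S,Y,+1)
state=S head=5 tape=YXYXY[X]__   (S,X)→(Q,X,+1)
state=Q head=6 tape=YXYXYX[_]_   (Q,_)→(P,X,-1)
state=P head=5 tape=YXYXY[X]X_   (P,X)→(R,_,-1)
state=R head=4 tape=YXYX[Y]_X_   (R,Y)→(Q,Y,+1)
state=Q head=5 tape=YXYXY[_]X_   (Q,_)→(P,X,-1)
state=P head=4 tape=YXYX[Y]XX_   (P,Y)→(S,Y,+1)
state=S head=5 tape=YXYXY[X]X_   (S,X)→(Q,X,+1)
state=Q head=6 tape=YXYXYX[X]_   (Q,X)→(R,_,-1)
state=R head=5 tape=YXYXY[X]__   (R,X)→(R,_,+1)
state=R head=6 tape=YXYXY_[_]_   (R,_)→(H,X,+1)
state=H head=7 tape=YXYXY_X[_]
The non-blank tape span at halt is YXYXY_X.

YXYXY_X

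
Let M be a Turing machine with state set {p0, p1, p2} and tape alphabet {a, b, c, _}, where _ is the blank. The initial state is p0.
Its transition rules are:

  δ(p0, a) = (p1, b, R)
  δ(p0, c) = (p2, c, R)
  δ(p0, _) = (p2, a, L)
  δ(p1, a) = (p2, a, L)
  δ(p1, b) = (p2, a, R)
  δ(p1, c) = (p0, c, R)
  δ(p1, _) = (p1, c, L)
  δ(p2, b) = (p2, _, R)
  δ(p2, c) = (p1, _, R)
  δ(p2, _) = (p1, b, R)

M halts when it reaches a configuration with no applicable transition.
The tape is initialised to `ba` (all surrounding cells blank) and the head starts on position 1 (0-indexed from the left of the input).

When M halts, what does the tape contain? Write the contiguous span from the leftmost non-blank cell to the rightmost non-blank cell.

acc

p0 | b[a]__   read a → write b, move R, go to p1
p1 | bb[_]_   read _ → write c, move L, go to p1
p1 | b[b]c_   read b → write a, move R, go to p2
p2 | ba[c]_   read c → write _, move R, go to p1
p1 | ba_[_]   read _ → write c, move L, go to p1
p1 | ba[_]c   read _ → write c, move L, go to p1
p1 | b[a]cc   read a → write a, move L, go to p2
p2 | [b]acc   read b → write _, move R, go to p2
p2 | _[a]cc
The non-blank tape span at halt is acc.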